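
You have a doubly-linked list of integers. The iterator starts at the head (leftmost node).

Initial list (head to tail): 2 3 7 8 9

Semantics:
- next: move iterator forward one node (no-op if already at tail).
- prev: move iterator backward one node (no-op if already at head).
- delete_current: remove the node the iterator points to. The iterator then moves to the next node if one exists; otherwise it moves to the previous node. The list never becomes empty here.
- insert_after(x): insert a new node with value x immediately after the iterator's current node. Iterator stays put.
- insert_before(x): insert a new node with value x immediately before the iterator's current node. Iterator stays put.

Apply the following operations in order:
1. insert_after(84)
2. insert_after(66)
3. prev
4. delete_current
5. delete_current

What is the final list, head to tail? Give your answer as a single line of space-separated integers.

After 1 (insert_after(84)): list=[2, 84, 3, 7, 8, 9] cursor@2
After 2 (insert_after(66)): list=[2, 66, 84, 3, 7, 8, 9] cursor@2
After 3 (prev): list=[2, 66, 84, 3, 7, 8, 9] cursor@2
After 4 (delete_current): list=[66, 84, 3, 7, 8, 9] cursor@66
After 5 (delete_current): list=[84, 3, 7, 8, 9] cursor@84

Answer: 84 3 7 8 9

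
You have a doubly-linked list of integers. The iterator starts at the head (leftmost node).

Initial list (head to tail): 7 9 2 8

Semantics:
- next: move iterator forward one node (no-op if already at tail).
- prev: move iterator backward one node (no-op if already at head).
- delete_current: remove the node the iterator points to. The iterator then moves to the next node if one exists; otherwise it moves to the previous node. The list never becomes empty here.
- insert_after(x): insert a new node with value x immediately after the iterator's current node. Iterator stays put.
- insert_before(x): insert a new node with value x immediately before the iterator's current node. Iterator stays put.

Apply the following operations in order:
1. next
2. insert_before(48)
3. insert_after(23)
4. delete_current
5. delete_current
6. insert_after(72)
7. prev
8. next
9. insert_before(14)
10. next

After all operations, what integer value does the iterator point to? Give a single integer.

Answer: 72

Derivation:
After 1 (next): list=[7, 9, 2, 8] cursor@9
After 2 (insert_before(48)): list=[7, 48, 9, 2, 8] cursor@9
After 3 (insert_after(23)): list=[7, 48, 9, 23, 2, 8] cursor@9
After 4 (delete_current): list=[7, 48, 23, 2, 8] cursor@23
After 5 (delete_current): list=[7, 48, 2, 8] cursor@2
After 6 (insert_after(72)): list=[7, 48, 2, 72, 8] cursor@2
After 7 (prev): list=[7, 48, 2, 72, 8] cursor@48
After 8 (next): list=[7, 48, 2, 72, 8] cursor@2
After 9 (insert_before(14)): list=[7, 48, 14, 2, 72, 8] cursor@2
After 10 (next): list=[7, 48, 14, 2, 72, 8] cursor@72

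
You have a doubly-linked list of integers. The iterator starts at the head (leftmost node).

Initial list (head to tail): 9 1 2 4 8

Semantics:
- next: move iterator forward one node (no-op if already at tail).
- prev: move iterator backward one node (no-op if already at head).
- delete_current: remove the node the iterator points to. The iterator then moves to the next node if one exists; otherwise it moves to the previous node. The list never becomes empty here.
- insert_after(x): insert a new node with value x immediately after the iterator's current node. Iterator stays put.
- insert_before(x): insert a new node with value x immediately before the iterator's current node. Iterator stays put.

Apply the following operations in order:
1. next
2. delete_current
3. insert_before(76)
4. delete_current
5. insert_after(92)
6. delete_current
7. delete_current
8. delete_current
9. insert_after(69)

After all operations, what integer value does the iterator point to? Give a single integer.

After 1 (next): list=[9, 1, 2, 4, 8] cursor@1
After 2 (delete_current): list=[9, 2, 4, 8] cursor@2
After 3 (insert_before(76)): list=[9, 76, 2, 4, 8] cursor@2
After 4 (delete_current): list=[9, 76, 4, 8] cursor@4
After 5 (insert_after(92)): list=[9, 76, 4, 92, 8] cursor@4
After 6 (delete_current): list=[9, 76, 92, 8] cursor@92
After 7 (delete_current): list=[9, 76, 8] cursor@8
After 8 (delete_current): list=[9, 76] cursor@76
After 9 (insert_after(69)): list=[9, 76, 69] cursor@76

Answer: 76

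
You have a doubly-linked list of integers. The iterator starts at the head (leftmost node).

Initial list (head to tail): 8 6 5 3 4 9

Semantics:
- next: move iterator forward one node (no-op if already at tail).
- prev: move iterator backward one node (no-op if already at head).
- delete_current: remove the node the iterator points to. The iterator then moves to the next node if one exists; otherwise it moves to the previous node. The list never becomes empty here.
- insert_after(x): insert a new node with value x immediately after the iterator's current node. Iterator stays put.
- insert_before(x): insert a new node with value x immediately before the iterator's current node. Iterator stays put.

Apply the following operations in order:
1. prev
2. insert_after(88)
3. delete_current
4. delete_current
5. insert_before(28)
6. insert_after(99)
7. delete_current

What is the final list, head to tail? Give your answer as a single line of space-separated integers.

Answer: 28 99 5 3 4 9

Derivation:
After 1 (prev): list=[8, 6, 5, 3, 4, 9] cursor@8
After 2 (insert_after(88)): list=[8, 88, 6, 5, 3, 4, 9] cursor@8
After 3 (delete_current): list=[88, 6, 5, 3, 4, 9] cursor@88
After 4 (delete_current): list=[6, 5, 3, 4, 9] cursor@6
After 5 (insert_before(28)): list=[28, 6, 5, 3, 4, 9] cursor@6
After 6 (insert_after(99)): list=[28, 6, 99, 5, 3, 4, 9] cursor@6
After 7 (delete_current): list=[28, 99, 5, 3, 4, 9] cursor@99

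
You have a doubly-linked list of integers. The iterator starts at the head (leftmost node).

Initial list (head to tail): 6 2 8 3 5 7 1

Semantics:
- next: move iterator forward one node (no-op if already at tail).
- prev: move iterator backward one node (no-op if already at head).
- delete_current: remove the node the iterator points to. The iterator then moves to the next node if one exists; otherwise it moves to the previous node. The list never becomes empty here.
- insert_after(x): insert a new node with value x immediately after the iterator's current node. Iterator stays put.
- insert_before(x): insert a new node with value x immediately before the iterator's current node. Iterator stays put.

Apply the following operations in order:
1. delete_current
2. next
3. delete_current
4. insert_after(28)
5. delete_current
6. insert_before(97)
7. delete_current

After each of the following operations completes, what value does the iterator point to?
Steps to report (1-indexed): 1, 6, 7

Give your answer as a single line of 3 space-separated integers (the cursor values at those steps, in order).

Answer: 2 28 5

Derivation:
After 1 (delete_current): list=[2, 8, 3, 5, 7, 1] cursor@2
After 2 (next): list=[2, 8, 3, 5, 7, 1] cursor@8
After 3 (delete_current): list=[2, 3, 5, 7, 1] cursor@3
After 4 (insert_after(28)): list=[2, 3, 28, 5, 7, 1] cursor@3
After 5 (delete_current): list=[2, 28, 5, 7, 1] cursor@28
After 6 (insert_before(97)): list=[2, 97, 28, 5, 7, 1] cursor@28
After 7 (delete_current): list=[2, 97, 5, 7, 1] cursor@5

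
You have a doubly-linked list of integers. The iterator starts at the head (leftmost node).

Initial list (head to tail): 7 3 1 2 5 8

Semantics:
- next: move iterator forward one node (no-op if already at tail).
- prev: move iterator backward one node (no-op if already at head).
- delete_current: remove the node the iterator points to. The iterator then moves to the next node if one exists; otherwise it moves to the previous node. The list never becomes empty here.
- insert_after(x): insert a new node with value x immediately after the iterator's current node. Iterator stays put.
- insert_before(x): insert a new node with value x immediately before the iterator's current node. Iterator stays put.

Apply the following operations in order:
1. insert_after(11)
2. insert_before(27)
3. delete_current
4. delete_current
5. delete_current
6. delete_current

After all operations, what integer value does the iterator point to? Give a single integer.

Answer: 2

Derivation:
After 1 (insert_after(11)): list=[7, 11, 3, 1, 2, 5, 8] cursor@7
After 2 (insert_before(27)): list=[27, 7, 11, 3, 1, 2, 5, 8] cursor@7
After 3 (delete_current): list=[27, 11, 3, 1, 2, 5, 8] cursor@11
After 4 (delete_current): list=[27, 3, 1, 2, 5, 8] cursor@3
After 5 (delete_current): list=[27, 1, 2, 5, 8] cursor@1
After 6 (delete_current): list=[27, 2, 5, 8] cursor@2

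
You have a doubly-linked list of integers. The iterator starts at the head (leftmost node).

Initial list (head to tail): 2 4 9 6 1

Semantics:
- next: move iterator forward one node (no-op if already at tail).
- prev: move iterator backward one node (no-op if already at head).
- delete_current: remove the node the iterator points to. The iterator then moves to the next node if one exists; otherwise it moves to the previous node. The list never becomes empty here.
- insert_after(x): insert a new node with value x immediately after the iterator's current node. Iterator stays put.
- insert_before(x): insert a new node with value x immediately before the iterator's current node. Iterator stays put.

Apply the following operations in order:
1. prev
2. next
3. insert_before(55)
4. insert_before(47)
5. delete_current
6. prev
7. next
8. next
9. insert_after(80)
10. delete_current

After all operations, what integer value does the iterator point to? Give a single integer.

After 1 (prev): list=[2, 4, 9, 6, 1] cursor@2
After 2 (next): list=[2, 4, 9, 6, 1] cursor@4
After 3 (insert_before(55)): list=[2, 55, 4, 9, 6, 1] cursor@4
After 4 (insert_before(47)): list=[2, 55, 47, 4, 9, 6, 1] cursor@4
After 5 (delete_current): list=[2, 55, 47, 9, 6, 1] cursor@9
After 6 (prev): list=[2, 55, 47, 9, 6, 1] cursor@47
After 7 (next): list=[2, 55, 47, 9, 6, 1] cursor@9
After 8 (next): list=[2, 55, 47, 9, 6, 1] cursor@6
After 9 (insert_after(80)): list=[2, 55, 47, 9, 6, 80, 1] cursor@6
After 10 (delete_current): list=[2, 55, 47, 9, 80, 1] cursor@80

Answer: 80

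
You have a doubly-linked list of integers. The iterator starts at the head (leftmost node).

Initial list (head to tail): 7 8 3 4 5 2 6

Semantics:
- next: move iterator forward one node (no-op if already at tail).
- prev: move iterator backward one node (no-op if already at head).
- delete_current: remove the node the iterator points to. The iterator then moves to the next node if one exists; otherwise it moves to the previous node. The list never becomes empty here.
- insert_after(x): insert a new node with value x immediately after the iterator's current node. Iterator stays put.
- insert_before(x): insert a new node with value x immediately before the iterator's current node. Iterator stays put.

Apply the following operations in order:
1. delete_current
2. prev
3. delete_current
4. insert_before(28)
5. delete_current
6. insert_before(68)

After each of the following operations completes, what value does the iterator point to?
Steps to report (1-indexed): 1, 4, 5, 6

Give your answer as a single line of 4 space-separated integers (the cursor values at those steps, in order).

After 1 (delete_current): list=[8, 3, 4, 5, 2, 6] cursor@8
After 2 (prev): list=[8, 3, 4, 5, 2, 6] cursor@8
After 3 (delete_current): list=[3, 4, 5, 2, 6] cursor@3
After 4 (insert_before(28)): list=[28, 3, 4, 5, 2, 6] cursor@3
After 5 (delete_current): list=[28, 4, 5, 2, 6] cursor@4
After 6 (insert_before(68)): list=[28, 68, 4, 5, 2, 6] cursor@4

Answer: 8 3 4 4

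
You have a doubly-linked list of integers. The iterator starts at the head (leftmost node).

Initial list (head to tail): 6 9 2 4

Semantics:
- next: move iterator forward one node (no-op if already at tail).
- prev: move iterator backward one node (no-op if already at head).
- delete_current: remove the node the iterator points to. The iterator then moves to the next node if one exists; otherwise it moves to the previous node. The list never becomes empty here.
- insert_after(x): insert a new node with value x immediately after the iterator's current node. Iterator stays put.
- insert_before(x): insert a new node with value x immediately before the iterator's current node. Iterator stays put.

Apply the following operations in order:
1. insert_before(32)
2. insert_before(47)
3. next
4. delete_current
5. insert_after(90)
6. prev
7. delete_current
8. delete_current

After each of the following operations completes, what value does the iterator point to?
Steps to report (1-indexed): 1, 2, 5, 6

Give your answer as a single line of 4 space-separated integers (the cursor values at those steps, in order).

After 1 (insert_before(32)): list=[32, 6, 9, 2, 4] cursor@6
After 2 (insert_before(47)): list=[32, 47, 6, 9, 2, 4] cursor@6
After 3 (next): list=[32, 47, 6, 9, 2, 4] cursor@9
After 4 (delete_current): list=[32, 47, 6, 2, 4] cursor@2
After 5 (insert_after(90)): list=[32, 47, 6, 2, 90, 4] cursor@2
After 6 (prev): list=[32, 47, 6, 2, 90, 4] cursor@6
After 7 (delete_current): list=[32, 47, 2, 90, 4] cursor@2
After 8 (delete_current): list=[32, 47, 90, 4] cursor@90

Answer: 6 6 2 6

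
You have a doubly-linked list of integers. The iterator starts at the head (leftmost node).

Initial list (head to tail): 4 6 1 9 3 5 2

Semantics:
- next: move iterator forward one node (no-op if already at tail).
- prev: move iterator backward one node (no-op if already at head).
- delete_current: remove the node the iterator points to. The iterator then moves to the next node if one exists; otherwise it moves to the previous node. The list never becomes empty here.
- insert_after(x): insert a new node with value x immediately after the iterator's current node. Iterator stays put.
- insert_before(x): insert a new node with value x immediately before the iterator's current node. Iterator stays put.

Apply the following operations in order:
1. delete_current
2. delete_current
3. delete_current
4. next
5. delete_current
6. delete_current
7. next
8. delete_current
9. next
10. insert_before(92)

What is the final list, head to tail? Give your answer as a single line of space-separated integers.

After 1 (delete_current): list=[6, 1, 9, 3, 5, 2] cursor@6
After 2 (delete_current): list=[1, 9, 3, 5, 2] cursor@1
After 3 (delete_current): list=[9, 3, 5, 2] cursor@9
After 4 (next): list=[9, 3, 5, 2] cursor@3
After 5 (delete_current): list=[9, 5, 2] cursor@5
After 6 (delete_current): list=[9, 2] cursor@2
After 7 (next): list=[9, 2] cursor@2
After 8 (delete_current): list=[9] cursor@9
After 9 (next): list=[9] cursor@9
After 10 (insert_before(92)): list=[92, 9] cursor@9

Answer: 92 9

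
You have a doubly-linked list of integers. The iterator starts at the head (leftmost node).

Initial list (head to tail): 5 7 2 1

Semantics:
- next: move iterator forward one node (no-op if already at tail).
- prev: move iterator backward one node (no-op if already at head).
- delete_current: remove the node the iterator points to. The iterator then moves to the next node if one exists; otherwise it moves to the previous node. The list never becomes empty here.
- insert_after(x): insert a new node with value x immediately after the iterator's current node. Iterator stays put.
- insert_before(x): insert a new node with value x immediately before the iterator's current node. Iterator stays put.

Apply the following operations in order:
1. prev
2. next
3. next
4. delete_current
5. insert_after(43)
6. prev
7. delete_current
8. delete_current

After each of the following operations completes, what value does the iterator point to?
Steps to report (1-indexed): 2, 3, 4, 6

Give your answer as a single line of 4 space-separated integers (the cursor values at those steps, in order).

After 1 (prev): list=[5, 7, 2, 1] cursor@5
After 2 (next): list=[5, 7, 2, 1] cursor@7
After 3 (next): list=[5, 7, 2, 1] cursor@2
After 4 (delete_current): list=[5, 7, 1] cursor@1
After 5 (insert_after(43)): list=[5, 7, 1, 43] cursor@1
After 6 (prev): list=[5, 7, 1, 43] cursor@7
After 7 (delete_current): list=[5, 1, 43] cursor@1
After 8 (delete_current): list=[5, 43] cursor@43

Answer: 7 2 1 7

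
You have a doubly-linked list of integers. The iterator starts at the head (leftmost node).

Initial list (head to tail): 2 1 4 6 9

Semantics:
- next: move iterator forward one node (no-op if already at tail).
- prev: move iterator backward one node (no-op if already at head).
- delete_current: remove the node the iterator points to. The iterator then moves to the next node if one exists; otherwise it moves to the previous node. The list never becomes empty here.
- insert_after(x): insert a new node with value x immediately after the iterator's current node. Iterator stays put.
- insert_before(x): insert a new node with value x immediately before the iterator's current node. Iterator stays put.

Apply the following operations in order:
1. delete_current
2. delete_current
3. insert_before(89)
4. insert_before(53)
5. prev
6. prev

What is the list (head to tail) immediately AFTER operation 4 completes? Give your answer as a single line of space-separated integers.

After 1 (delete_current): list=[1, 4, 6, 9] cursor@1
After 2 (delete_current): list=[4, 6, 9] cursor@4
After 3 (insert_before(89)): list=[89, 4, 6, 9] cursor@4
After 4 (insert_before(53)): list=[89, 53, 4, 6, 9] cursor@4

Answer: 89 53 4 6 9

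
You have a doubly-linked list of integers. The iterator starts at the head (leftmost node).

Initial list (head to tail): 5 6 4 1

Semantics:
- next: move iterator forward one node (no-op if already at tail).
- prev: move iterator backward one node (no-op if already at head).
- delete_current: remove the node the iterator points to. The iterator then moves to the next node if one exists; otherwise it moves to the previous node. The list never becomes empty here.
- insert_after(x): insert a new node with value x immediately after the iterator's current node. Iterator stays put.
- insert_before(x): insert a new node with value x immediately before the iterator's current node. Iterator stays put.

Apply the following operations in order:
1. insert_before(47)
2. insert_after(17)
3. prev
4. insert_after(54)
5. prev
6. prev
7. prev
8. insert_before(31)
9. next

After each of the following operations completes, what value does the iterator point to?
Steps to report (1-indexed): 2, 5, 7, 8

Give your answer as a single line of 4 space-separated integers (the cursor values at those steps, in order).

Answer: 5 47 47 47

Derivation:
After 1 (insert_before(47)): list=[47, 5, 6, 4, 1] cursor@5
After 2 (insert_after(17)): list=[47, 5, 17, 6, 4, 1] cursor@5
After 3 (prev): list=[47, 5, 17, 6, 4, 1] cursor@47
After 4 (insert_after(54)): list=[47, 54, 5, 17, 6, 4, 1] cursor@47
After 5 (prev): list=[47, 54, 5, 17, 6, 4, 1] cursor@47
After 6 (prev): list=[47, 54, 5, 17, 6, 4, 1] cursor@47
After 7 (prev): list=[47, 54, 5, 17, 6, 4, 1] cursor@47
After 8 (insert_before(31)): list=[31, 47, 54, 5, 17, 6, 4, 1] cursor@47
After 9 (next): list=[31, 47, 54, 5, 17, 6, 4, 1] cursor@54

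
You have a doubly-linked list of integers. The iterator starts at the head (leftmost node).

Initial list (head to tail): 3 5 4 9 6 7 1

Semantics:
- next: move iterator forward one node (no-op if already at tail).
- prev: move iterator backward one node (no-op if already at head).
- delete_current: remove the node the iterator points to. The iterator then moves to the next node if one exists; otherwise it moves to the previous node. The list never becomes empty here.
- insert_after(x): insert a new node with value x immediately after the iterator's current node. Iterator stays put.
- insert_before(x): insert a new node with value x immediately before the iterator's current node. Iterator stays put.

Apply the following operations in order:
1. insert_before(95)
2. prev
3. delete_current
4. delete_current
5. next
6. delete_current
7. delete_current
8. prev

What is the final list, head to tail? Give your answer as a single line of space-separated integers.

After 1 (insert_before(95)): list=[95, 3, 5, 4, 9, 6, 7, 1] cursor@3
After 2 (prev): list=[95, 3, 5, 4, 9, 6, 7, 1] cursor@95
After 3 (delete_current): list=[3, 5, 4, 9, 6, 7, 1] cursor@3
After 4 (delete_current): list=[5, 4, 9, 6, 7, 1] cursor@5
After 5 (next): list=[5, 4, 9, 6, 7, 1] cursor@4
After 6 (delete_current): list=[5, 9, 6, 7, 1] cursor@9
After 7 (delete_current): list=[5, 6, 7, 1] cursor@6
After 8 (prev): list=[5, 6, 7, 1] cursor@5

Answer: 5 6 7 1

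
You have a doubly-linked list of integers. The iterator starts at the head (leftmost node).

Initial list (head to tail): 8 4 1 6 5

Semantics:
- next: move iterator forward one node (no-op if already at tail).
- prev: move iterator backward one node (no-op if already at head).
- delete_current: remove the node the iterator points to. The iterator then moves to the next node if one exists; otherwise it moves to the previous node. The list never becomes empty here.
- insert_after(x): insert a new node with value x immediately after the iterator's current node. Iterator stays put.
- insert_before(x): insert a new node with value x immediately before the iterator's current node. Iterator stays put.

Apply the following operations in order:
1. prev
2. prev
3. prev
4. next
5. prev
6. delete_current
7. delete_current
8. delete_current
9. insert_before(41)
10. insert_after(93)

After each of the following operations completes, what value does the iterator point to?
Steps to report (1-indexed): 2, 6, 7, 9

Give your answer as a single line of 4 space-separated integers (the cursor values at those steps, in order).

Answer: 8 4 1 6

Derivation:
After 1 (prev): list=[8, 4, 1, 6, 5] cursor@8
After 2 (prev): list=[8, 4, 1, 6, 5] cursor@8
After 3 (prev): list=[8, 4, 1, 6, 5] cursor@8
After 4 (next): list=[8, 4, 1, 6, 5] cursor@4
After 5 (prev): list=[8, 4, 1, 6, 5] cursor@8
After 6 (delete_current): list=[4, 1, 6, 5] cursor@4
After 7 (delete_current): list=[1, 6, 5] cursor@1
After 8 (delete_current): list=[6, 5] cursor@6
After 9 (insert_before(41)): list=[41, 6, 5] cursor@6
After 10 (insert_after(93)): list=[41, 6, 93, 5] cursor@6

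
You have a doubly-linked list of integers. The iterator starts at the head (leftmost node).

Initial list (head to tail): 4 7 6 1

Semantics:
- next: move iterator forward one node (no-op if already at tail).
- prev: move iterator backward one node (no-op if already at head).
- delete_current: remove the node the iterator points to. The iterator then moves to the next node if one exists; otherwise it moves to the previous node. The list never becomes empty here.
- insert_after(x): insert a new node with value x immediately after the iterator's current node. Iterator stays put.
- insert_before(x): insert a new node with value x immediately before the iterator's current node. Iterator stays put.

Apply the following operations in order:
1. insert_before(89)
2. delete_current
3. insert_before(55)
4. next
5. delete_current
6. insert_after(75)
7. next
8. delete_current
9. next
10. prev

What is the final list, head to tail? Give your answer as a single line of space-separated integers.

After 1 (insert_before(89)): list=[89, 4, 7, 6, 1] cursor@4
After 2 (delete_current): list=[89, 7, 6, 1] cursor@7
After 3 (insert_before(55)): list=[89, 55, 7, 6, 1] cursor@7
After 4 (next): list=[89, 55, 7, 6, 1] cursor@6
After 5 (delete_current): list=[89, 55, 7, 1] cursor@1
After 6 (insert_after(75)): list=[89, 55, 7, 1, 75] cursor@1
After 7 (next): list=[89, 55, 7, 1, 75] cursor@75
After 8 (delete_current): list=[89, 55, 7, 1] cursor@1
After 9 (next): list=[89, 55, 7, 1] cursor@1
After 10 (prev): list=[89, 55, 7, 1] cursor@7

Answer: 89 55 7 1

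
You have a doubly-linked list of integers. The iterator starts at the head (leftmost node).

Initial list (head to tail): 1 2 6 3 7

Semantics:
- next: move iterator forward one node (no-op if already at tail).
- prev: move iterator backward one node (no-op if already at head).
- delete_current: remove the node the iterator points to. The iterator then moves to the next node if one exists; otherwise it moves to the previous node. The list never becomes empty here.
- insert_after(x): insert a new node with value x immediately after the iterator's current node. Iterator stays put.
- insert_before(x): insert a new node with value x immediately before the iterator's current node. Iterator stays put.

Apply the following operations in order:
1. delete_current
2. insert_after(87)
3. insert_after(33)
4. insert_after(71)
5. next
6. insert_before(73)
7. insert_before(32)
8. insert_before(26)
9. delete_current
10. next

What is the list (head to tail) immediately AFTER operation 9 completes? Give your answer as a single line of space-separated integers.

Answer: 2 73 32 26 33 87 6 3 7

Derivation:
After 1 (delete_current): list=[2, 6, 3, 7] cursor@2
After 2 (insert_after(87)): list=[2, 87, 6, 3, 7] cursor@2
After 3 (insert_after(33)): list=[2, 33, 87, 6, 3, 7] cursor@2
After 4 (insert_after(71)): list=[2, 71, 33, 87, 6, 3, 7] cursor@2
After 5 (next): list=[2, 71, 33, 87, 6, 3, 7] cursor@71
After 6 (insert_before(73)): list=[2, 73, 71, 33, 87, 6, 3, 7] cursor@71
After 7 (insert_before(32)): list=[2, 73, 32, 71, 33, 87, 6, 3, 7] cursor@71
After 8 (insert_before(26)): list=[2, 73, 32, 26, 71, 33, 87, 6, 3, 7] cursor@71
After 9 (delete_current): list=[2, 73, 32, 26, 33, 87, 6, 3, 7] cursor@33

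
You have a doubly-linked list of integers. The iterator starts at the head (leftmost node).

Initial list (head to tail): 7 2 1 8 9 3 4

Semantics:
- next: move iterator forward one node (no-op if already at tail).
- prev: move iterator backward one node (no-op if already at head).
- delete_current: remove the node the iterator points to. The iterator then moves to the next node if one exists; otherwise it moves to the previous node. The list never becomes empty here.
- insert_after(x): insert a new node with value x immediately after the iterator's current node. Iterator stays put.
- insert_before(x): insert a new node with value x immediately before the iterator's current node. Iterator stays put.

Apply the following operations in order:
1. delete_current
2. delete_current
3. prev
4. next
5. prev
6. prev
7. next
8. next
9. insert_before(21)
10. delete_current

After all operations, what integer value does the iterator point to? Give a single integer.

Answer: 3

Derivation:
After 1 (delete_current): list=[2, 1, 8, 9, 3, 4] cursor@2
After 2 (delete_current): list=[1, 8, 9, 3, 4] cursor@1
After 3 (prev): list=[1, 8, 9, 3, 4] cursor@1
After 4 (next): list=[1, 8, 9, 3, 4] cursor@8
After 5 (prev): list=[1, 8, 9, 3, 4] cursor@1
After 6 (prev): list=[1, 8, 9, 3, 4] cursor@1
After 7 (next): list=[1, 8, 9, 3, 4] cursor@8
After 8 (next): list=[1, 8, 9, 3, 4] cursor@9
After 9 (insert_before(21)): list=[1, 8, 21, 9, 3, 4] cursor@9
After 10 (delete_current): list=[1, 8, 21, 3, 4] cursor@3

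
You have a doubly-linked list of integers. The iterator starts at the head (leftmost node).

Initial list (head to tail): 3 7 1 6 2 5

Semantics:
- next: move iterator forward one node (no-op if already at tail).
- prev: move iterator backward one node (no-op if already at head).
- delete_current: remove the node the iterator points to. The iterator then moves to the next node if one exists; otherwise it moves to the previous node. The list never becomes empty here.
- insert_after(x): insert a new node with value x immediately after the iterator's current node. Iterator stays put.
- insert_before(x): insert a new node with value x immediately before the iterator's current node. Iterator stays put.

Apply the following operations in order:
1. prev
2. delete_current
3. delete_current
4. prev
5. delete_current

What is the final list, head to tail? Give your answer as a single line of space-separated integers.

After 1 (prev): list=[3, 7, 1, 6, 2, 5] cursor@3
After 2 (delete_current): list=[7, 1, 6, 2, 5] cursor@7
After 3 (delete_current): list=[1, 6, 2, 5] cursor@1
After 4 (prev): list=[1, 6, 2, 5] cursor@1
After 5 (delete_current): list=[6, 2, 5] cursor@6

Answer: 6 2 5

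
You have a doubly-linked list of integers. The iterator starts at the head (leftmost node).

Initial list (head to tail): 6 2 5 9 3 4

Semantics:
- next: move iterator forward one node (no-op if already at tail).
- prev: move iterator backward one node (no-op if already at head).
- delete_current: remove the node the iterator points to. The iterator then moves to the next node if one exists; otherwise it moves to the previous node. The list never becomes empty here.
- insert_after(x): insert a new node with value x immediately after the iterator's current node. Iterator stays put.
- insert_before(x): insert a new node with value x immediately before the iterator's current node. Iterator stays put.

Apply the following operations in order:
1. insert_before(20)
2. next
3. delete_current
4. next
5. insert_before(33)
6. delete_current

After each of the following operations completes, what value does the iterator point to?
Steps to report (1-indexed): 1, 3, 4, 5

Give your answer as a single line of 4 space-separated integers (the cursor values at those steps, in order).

Answer: 6 5 9 9

Derivation:
After 1 (insert_before(20)): list=[20, 6, 2, 5, 9, 3, 4] cursor@6
After 2 (next): list=[20, 6, 2, 5, 9, 3, 4] cursor@2
After 3 (delete_current): list=[20, 6, 5, 9, 3, 4] cursor@5
After 4 (next): list=[20, 6, 5, 9, 3, 4] cursor@9
After 5 (insert_before(33)): list=[20, 6, 5, 33, 9, 3, 4] cursor@9
After 6 (delete_current): list=[20, 6, 5, 33, 3, 4] cursor@3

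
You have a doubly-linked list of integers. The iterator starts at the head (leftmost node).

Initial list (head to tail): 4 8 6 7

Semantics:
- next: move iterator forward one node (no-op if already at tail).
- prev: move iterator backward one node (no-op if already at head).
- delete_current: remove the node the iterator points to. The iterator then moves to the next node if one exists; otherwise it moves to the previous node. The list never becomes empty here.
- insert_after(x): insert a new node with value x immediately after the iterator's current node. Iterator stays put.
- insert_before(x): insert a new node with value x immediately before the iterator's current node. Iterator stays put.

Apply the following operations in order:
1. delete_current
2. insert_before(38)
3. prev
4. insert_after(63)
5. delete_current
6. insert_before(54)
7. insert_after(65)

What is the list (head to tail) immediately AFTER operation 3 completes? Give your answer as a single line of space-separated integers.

After 1 (delete_current): list=[8, 6, 7] cursor@8
After 2 (insert_before(38)): list=[38, 8, 6, 7] cursor@8
After 3 (prev): list=[38, 8, 6, 7] cursor@38

Answer: 38 8 6 7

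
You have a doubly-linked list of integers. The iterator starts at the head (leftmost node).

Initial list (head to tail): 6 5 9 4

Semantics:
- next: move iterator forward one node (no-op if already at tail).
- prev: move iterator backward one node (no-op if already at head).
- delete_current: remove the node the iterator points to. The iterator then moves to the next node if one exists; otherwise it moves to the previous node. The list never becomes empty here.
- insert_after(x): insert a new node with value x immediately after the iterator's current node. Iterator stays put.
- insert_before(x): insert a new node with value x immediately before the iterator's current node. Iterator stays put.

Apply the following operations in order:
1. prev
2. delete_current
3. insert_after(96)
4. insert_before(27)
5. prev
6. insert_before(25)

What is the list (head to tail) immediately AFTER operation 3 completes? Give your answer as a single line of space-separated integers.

Answer: 5 96 9 4

Derivation:
After 1 (prev): list=[6, 5, 9, 4] cursor@6
After 2 (delete_current): list=[5, 9, 4] cursor@5
After 3 (insert_after(96)): list=[5, 96, 9, 4] cursor@5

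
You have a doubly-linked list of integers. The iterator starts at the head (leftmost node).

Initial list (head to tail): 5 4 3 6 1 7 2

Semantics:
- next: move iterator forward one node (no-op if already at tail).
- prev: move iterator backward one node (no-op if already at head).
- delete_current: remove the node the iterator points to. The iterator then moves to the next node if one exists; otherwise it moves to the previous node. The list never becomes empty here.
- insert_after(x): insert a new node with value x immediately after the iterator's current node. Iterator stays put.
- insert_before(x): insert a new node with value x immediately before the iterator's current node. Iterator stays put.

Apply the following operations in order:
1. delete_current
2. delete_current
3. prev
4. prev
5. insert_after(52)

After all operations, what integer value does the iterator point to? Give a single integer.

Answer: 3

Derivation:
After 1 (delete_current): list=[4, 3, 6, 1, 7, 2] cursor@4
After 2 (delete_current): list=[3, 6, 1, 7, 2] cursor@3
After 3 (prev): list=[3, 6, 1, 7, 2] cursor@3
After 4 (prev): list=[3, 6, 1, 7, 2] cursor@3
After 5 (insert_after(52)): list=[3, 52, 6, 1, 7, 2] cursor@3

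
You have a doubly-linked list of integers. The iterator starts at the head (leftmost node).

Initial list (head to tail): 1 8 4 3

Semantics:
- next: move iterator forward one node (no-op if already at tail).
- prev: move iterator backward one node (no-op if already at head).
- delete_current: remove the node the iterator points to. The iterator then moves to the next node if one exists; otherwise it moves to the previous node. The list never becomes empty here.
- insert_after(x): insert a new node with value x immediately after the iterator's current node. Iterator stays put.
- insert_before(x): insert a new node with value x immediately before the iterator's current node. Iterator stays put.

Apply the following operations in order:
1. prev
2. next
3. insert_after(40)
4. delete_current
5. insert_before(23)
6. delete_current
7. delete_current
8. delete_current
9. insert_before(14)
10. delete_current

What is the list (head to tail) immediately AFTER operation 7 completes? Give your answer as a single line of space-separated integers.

Answer: 1 23 3

Derivation:
After 1 (prev): list=[1, 8, 4, 3] cursor@1
After 2 (next): list=[1, 8, 4, 3] cursor@8
After 3 (insert_after(40)): list=[1, 8, 40, 4, 3] cursor@8
After 4 (delete_current): list=[1, 40, 4, 3] cursor@40
After 5 (insert_before(23)): list=[1, 23, 40, 4, 3] cursor@40
After 6 (delete_current): list=[1, 23, 4, 3] cursor@4
After 7 (delete_current): list=[1, 23, 3] cursor@3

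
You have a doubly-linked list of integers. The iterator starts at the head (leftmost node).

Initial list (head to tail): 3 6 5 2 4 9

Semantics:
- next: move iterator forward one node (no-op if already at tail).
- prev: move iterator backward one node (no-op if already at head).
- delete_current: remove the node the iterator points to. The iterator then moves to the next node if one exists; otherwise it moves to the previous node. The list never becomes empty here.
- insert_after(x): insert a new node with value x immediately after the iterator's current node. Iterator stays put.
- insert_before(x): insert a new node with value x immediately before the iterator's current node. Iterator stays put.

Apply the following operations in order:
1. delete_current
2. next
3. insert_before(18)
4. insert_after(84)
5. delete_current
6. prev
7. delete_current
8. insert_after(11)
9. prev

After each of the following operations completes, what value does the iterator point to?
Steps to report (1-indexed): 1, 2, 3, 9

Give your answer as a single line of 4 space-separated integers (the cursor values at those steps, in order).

After 1 (delete_current): list=[6, 5, 2, 4, 9] cursor@6
After 2 (next): list=[6, 5, 2, 4, 9] cursor@5
After 3 (insert_before(18)): list=[6, 18, 5, 2, 4, 9] cursor@5
After 4 (insert_after(84)): list=[6, 18, 5, 84, 2, 4, 9] cursor@5
After 5 (delete_current): list=[6, 18, 84, 2, 4, 9] cursor@84
After 6 (prev): list=[6, 18, 84, 2, 4, 9] cursor@18
After 7 (delete_current): list=[6, 84, 2, 4, 9] cursor@84
After 8 (insert_after(11)): list=[6, 84, 11, 2, 4, 9] cursor@84
After 9 (prev): list=[6, 84, 11, 2, 4, 9] cursor@6

Answer: 6 5 5 6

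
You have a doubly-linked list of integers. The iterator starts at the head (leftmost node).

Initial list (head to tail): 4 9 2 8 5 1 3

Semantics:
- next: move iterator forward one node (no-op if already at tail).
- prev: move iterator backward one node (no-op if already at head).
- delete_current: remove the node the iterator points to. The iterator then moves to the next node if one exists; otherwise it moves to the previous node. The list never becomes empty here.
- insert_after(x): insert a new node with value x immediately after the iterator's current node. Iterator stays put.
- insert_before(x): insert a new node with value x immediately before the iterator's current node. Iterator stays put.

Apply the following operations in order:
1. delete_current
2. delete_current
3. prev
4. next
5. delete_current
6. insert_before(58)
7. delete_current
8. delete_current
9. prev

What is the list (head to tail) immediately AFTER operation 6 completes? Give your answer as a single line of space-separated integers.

Answer: 2 58 5 1 3

Derivation:
After 1 (delete_current): list=[9, 2, 8, 5, 1, 3] cursor@9
After 2 (delete_current): list=[2, 8, 5, 1, 3] cursor@2
After 3 (prev): list=[2, 8, 5, 1, 3] cursor@2
After 4 (next): list=[2, 8, 5, 1, 3] cursor@8
After 5 (delete_current): list=[2, 5, 1, 3] cursor@5
After 6 (insert_before(58)): list=[2, 58, 5, 1, 3] cursor@5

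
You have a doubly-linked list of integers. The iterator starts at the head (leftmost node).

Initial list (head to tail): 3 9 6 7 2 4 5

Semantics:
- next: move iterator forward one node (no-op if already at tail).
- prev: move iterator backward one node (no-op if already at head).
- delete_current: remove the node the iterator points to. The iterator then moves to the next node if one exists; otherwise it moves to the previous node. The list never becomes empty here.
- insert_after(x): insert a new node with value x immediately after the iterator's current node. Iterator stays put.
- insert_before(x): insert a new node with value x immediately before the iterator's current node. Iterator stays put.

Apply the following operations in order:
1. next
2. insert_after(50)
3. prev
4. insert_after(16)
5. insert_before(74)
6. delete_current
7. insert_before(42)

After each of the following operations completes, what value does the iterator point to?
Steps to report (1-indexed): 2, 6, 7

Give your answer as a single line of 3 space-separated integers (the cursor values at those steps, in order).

After 1 (next): list=[3, 9, 6, 7, 2, 4, 5] cursor@9
After 2 (insert_after(50)): list=[3, 9, 50, 6, 7, 2, 4, 5] cursor@9
After 3 (prev): list=[3, 9, 50, 6, 7, 2, 4, 5] cursor@3
After 4 (insert_after(16)): list=[3, 16, 9, 50, 6, 7, 2, 4, 5] cursor@3
After 5 (insert_before(74)): list=[74, 3, 16, 9, 50, 6, 7, 2, 4, 5] cursor@3
After 6 (delete_current): list=[74, 16, 9, 50, 6, 7, 2, 4, 5] cursor@16
After 7 (insert_before(42)): list=[74, 42, 16, 9, 50, 6, 7, 2, 4, 5] cursor@16

Answer: 9 16 16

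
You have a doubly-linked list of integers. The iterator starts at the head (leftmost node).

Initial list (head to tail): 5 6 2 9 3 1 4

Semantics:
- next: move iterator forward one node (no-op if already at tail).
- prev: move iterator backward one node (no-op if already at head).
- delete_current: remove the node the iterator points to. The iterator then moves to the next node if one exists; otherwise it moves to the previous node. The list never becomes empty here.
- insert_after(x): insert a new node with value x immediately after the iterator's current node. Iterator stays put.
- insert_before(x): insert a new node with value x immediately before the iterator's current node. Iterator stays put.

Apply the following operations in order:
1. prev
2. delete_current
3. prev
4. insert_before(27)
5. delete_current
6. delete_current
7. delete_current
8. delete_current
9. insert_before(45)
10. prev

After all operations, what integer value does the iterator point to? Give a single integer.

Answer: 45

Derivation:
After 1 (prev): list=[5, 6, 2, 9, 3, 1, 4] cursor@5
After 2 (delete_current): list=[6, 2, 9, 3, 1, 4] cursor@6
After 3 (prev): list=[6, 2, 9, 3, 1, 4] cursor@6
After 4 (insert_before(27)): list=[27, 6, 2, 9, 3, 1, 4] cursor@6
After 5 (delete_current): list=[27, 2, 9, 3, 1, 4] cursor@2
After 6 (delete_current): list=[27, 9, 3, 1, 4] cursor@9
After 7 (delete_current): list=[27, 3, 1, 4] cursor@3
After 8 (delete_current): list=[27, 1, 4] cursor@1
After 9 (insert_before(45)): list=[27, 45, 1, 4] cursor@1
After 10 (prev): list=[27, 45, 1, 4] cursor@45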